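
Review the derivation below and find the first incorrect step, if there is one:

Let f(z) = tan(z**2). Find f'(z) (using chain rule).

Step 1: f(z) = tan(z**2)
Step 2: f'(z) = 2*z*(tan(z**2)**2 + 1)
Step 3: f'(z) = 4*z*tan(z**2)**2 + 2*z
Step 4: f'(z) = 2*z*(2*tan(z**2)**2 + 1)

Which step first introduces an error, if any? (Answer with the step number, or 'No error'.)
Step 3

Step 3 is incorrect due to a wrong coefficient.
The step shows: 4*z*tan(z**2)**2 + 2*z
The correct value should be: 2*z*tan(z**2)**2 + 2*z

Explanation: The coefficient 2 was incorrectly written as 4: the term 2*z*tan(z**2)**2 was incorrectly written as 4*z*tan(z**2)**2
The later steps are derived from this incorrect expression, so the error originates in Step 3.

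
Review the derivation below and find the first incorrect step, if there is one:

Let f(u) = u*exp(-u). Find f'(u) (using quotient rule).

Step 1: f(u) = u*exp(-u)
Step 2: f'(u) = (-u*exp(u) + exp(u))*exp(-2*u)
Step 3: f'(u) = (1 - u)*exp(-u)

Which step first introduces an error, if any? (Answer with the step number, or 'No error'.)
No error

All steps in this derivation are correct.
The final answer f'(u) = (1 - u)*exp(-u) is valid.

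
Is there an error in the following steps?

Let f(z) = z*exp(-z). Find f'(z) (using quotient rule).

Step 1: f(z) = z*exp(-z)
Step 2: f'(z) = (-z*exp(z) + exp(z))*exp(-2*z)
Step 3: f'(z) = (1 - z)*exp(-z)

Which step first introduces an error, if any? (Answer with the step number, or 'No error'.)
No error

All steps in this derivation are correct.
The final answer f'(z) = (1 - z)*exp(-z) is valid.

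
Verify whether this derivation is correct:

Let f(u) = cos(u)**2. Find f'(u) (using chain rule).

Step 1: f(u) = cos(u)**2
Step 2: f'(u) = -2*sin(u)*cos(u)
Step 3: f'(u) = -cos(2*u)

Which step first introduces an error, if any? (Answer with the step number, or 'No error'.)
Step 3

Step 3 is incorrect due to a wrong trig function.
The step shows: -cos(2*u)
The correct value should be: -sin(2*u)

Explanation: sin(2*u) was incorrectly written as cos(2*u): the term -sin(2*u) was incorrectly written as -cos(2*u)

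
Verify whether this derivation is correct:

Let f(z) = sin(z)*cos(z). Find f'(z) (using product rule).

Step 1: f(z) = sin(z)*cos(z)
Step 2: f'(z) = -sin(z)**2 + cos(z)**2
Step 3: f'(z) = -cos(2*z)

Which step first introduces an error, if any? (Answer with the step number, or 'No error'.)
Step 3

Step 3 is incorrect due to a sign flip.
The step shows: -cos(2*z)
The correct value should be: cos(2*z)

Explanation: The sign of the whole expression was flipped: the term cos(2*z) was incorrectly written as -cos(2*z)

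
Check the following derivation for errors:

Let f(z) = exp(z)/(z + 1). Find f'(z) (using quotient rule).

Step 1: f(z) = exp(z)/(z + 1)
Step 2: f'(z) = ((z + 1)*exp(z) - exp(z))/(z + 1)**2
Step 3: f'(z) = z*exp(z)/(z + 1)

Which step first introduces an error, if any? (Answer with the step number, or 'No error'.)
Step 3

Step 3 is incorrect due to a wrong exponent.
The step shows: z*exp(z)/(z + 1)
The correct value should be: z*exp(z)/(z + 1)**2

Explanation: The exponent -2 on z + 1 was incorrectly written as -1: the term z*exp(z)/(z + 1)**2 was incorrectly written as z*exp(z)/(z + 1)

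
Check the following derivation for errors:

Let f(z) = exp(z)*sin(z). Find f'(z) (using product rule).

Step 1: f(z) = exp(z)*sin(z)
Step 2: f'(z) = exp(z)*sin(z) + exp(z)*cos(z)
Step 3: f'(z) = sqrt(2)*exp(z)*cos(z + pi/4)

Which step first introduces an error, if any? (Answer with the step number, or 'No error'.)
Step 3

Step 3 is incorrect due to a wrong trig function.
The step shows: sqrt(2)*exp(z)*cos(z + pi/4)
The correct value should be: sqrt(2)*exp(z)*sin(z + pi/4)

Explanation: sin(z + pi/4) was incorrectly written as cos(z + pi/4): the term sqrt(2)*exp(z)*sin(z + pi/4) was incorrectly written as sqrt(2)*exp(z)*cos(z + pi/4)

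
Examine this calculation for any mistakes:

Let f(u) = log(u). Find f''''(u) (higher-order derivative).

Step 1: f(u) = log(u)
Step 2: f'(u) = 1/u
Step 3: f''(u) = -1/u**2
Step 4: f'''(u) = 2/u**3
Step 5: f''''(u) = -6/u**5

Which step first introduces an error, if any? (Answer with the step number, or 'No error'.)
Step 5

Step 5 is incorrect due to a wrong exponent.
The step shows: -6/u**5
The correct value should be: -6/u**4

Explanation: The exponent -4 on u was incorrectly written as -5: the term -6/u**4 was incorrectly written as -6/u**5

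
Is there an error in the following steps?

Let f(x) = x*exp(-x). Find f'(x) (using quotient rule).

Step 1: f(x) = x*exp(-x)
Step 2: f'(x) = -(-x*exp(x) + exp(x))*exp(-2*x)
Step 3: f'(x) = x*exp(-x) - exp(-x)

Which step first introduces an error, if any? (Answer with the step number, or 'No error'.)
Step 2

Step 2 is incorrect due to a sign flip.
The step shows: -(-x*exp(x) + exp(x))*exp(-2*x)
The correct value should be: (-x*exp(x) + exp(x))*exp(-2*x)

Explanation: The sign of the whole expression was flipped: the term (-x*exp(x) + exp(x))*exp(-2*x) was incorrectly written as -(-x*exp(x) + exp(x))*exp(-2*x)
The later steps are derived from this incorrect expression, so the error originates in Step 2.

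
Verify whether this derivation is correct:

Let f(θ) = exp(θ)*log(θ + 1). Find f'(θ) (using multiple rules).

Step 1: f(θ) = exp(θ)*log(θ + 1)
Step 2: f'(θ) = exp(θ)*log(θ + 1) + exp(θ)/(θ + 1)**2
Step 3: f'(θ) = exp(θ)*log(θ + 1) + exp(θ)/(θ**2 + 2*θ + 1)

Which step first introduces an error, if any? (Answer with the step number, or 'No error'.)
Step 2

Step 2 is incorrect due to a wrong exponent.
The step shows: exp(θ)*log(θ + 1) + exp(θ)/(θ + 1)**2
The correct value should be: exp(θ)*log(θ + 1) + exp(θ)/(θ + 1)

Explanation: The exponent -1 on θ + 1 was incorrectly written as -2: the term exp(θ)/(θ + 1) was incorrectly written as exp(θ)/(θ + 1)**2
The later steps are derived from this incorrect expression, so the error originates in Step 2.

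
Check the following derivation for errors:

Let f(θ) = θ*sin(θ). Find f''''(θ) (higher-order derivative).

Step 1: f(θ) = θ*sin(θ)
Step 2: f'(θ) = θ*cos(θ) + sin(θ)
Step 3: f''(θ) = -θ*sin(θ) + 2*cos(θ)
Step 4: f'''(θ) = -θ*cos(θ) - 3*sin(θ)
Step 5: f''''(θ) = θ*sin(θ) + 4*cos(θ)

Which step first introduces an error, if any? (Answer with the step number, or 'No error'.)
Step 5

Step 5 is incorrect due to a sign flip.
The step shows: θ*sin(θ) + 4*cos(θ)
The correct value should be: θ*sin(θ) - 4*cos(θ)

Explanation: The sign of one term was flipped: the term -4*cos(θ) was incorrectly written as 4*cos(θ)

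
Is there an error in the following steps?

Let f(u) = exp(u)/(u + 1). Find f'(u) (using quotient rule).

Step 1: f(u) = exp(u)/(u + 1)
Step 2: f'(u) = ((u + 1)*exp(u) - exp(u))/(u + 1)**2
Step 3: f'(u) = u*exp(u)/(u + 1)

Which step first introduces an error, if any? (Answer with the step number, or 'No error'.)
Step 3

Step 3 is incorrect due to a wrong exponent.
The step shows: u*exp(u)/(u + 1)
The correct value should be: u*exp(u)/(u + 1)**2

Explanation: The exponent -2 on u + 1 was incorrectly written as -1: the term u*exp(u)/(u + 1)**2 was incorrectly written as u*exp(u)/(u + 1)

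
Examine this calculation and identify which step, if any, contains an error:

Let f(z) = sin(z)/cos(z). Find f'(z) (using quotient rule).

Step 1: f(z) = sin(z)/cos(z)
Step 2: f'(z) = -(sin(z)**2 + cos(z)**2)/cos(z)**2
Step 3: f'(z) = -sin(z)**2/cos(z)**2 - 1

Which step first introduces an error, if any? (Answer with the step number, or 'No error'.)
Step 2

Step 2 is incorrect due to a sign flip.
The step shows: -(sin(z)**2 + cos(z)**2)/cos(z)**2
The correct value should be: (sin(z)**2 + cos(z)**2)/cos(z)**2

Explanation: The sign of the whole expression was flipped: the term (sin(z)**2 + cos(z)**2)/cos(z)**2 was incorrectly written as -(sin(z)**2 + cos(z)**2)/cos(z)**2
The later steps are derived from this incorrect expression, so the error originates in Step 2.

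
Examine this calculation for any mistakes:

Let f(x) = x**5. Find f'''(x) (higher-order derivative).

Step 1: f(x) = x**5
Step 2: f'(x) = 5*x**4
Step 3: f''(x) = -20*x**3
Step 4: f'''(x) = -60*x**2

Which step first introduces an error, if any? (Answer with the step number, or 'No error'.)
Step 3

Step 3 is incorrect due to a sign flip.
The step shows: -20*x**3
The correct value should be: 20*x**3

Explanation: The sign of the whole expression was flipped: the term 20*x**3 was incorrectly written as -20*x**3
The later steps are derived from this incorrect expression, so the error originates in Step 3.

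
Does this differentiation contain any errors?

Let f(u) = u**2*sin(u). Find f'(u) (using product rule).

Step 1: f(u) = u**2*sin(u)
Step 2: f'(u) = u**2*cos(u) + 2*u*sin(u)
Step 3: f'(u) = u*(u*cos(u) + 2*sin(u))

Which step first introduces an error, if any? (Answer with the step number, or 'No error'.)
No error

All steps in this derivation are correct.
The final answer f'(u) = u*(u*cos(u) + 2*sin(u)) is valid.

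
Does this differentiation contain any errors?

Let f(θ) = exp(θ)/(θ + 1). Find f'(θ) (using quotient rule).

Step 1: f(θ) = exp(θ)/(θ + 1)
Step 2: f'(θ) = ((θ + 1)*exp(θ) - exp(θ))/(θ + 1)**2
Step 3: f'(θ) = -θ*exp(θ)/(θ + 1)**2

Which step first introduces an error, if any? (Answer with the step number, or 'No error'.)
Step 3

Step 3 is incorrect due to a sign flip.
The step shows: -θ*exp(θ)/(θ + 1)**2
The correct value should be: θ*exp(θ)/(θ + 1)**2

Explanation: The sign of the whole expression was flipped: the term θ*exp(θ)/(θ + 1)**2 was incorrectly written as -θ*exp(θ)/(θ + 1)**2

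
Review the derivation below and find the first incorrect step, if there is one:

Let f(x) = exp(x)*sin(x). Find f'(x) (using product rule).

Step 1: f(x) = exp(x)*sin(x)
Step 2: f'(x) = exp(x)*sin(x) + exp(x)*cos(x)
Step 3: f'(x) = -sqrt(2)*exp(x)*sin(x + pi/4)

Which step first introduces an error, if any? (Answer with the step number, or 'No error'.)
Step 3

Step 3 is incorrect due to a sign flip.
The step shows: -sqrt(2)*exp(x)*sin(x + pi/4)
The correct value should be: sqrt(2)*exp(x)*sin(x + pi/4)

Explanation: The sign of the whole expression was flipped: the term sqrt(2)*exp(x)*sin(x + pi/4) was incorrectly written as -sqrt(2)*exp(x)*sin(x + pi/4)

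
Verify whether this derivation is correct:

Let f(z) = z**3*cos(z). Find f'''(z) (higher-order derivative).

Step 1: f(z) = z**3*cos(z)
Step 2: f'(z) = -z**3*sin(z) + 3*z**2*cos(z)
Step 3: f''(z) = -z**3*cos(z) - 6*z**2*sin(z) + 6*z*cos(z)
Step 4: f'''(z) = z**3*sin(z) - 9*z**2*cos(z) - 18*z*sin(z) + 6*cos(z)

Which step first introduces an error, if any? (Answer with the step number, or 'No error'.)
No error

All steps in this derivation are correct.
The final answer f'''(z) = z**3*sin(z) - 9*z**2*cos(z) - 18*z*sin(z) + 6*cos(z) is valid.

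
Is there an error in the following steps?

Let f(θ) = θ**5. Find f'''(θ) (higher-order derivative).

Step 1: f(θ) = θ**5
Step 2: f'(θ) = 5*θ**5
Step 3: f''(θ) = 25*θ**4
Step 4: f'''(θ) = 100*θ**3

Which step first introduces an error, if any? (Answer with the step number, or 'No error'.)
Step 2

Step 2 is incorrect due to a wrong exponent.
The step shows: 5*θ**5
The correct value should be: 5*θ**4

Explanation: The exponent 4 on θ was incorrectly written as 5: the term 5*θ**4 was incorrectly written as 5*θ**5
The later steps are derived from this incorrect expression, so the error originates in Step 2.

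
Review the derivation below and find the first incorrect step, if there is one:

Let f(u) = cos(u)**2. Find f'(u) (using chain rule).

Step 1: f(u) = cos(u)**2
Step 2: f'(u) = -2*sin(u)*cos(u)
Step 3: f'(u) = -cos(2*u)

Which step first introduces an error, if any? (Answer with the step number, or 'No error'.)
Step 3

Step 3 is incorrect due to a wrong trig function.
The step shows: -cos(2*u)
The correct value should be: -sin(2*u)

Explanation: sin(2*u) was incorrectly written as cos(2*u): the term -sin(2*u) was incorrectly written as -cos(2*u)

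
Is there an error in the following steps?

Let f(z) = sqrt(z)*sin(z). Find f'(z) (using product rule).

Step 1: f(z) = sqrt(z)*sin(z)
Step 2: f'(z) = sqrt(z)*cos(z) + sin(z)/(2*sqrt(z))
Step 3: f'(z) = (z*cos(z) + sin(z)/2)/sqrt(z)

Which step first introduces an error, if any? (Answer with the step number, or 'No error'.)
No error

All steps in this derivation are correct.
The final answer f'(z) = (z*cos(z) + sin(z)/2)/sqrt(z) is valid.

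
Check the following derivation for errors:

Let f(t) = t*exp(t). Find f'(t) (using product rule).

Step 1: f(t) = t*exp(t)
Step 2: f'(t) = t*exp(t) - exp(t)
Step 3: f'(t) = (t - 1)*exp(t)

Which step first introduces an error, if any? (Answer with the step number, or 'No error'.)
Step 2

Step 2 is incorrect due to a sign flip.
The step shows: t*exp(t) - exp(t)
The correct value should be: t*exp(t) + exp(t)

Explanation: The sign of one term was flipped: the term exp(t) was incorrectly written as -exp(t)
The later steps are derived from this incorrect expression, so the error originates in Step 2.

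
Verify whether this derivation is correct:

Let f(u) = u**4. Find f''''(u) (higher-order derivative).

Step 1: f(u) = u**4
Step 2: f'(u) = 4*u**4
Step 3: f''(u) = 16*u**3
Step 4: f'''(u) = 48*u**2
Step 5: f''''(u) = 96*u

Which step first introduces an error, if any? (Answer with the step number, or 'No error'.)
Step 2

Step 2 is incorrect due to a wrong exponent.
The step shows: 4*u**4
The correct value should be: 4*u**3

Explanation: The exponent 3 on u was incorrectly written as 4: the term 4*u**3 was incorrectly written as 4*u**4
The later steps are derived from this incorrect expression, so the error originates in Step 2.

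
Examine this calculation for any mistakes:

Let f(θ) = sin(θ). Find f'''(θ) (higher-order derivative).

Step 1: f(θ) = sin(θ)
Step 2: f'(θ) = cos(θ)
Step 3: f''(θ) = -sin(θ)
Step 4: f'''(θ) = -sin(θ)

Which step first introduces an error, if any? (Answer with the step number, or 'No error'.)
Step 4

Step 4 is incorrect due to a wrong trig function.
The step shows: -sin(θ)
The correct value should be: -cos(θ)

Explanation: cos(θ) was incorrectly written as sin(θ): the term -cos(θ) was incorrectly written as -sin(θ)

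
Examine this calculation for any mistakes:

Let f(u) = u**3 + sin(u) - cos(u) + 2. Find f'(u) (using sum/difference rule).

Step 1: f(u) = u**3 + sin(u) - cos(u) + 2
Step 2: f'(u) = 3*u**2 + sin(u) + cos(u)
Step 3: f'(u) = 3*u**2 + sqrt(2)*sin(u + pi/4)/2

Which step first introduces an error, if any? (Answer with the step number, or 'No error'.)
Step 3

Step 3 is incorrect due to a wrong exponent.
The step shows: 3*u**2 + sqrt(2)*sin(u + pi/4)/2
The correct value should be: 3*u**2 + sqrt(2)*sin(u + pi/4)

Explanation: The exponent 1/2 on 2 was incorrectly written as -1/2: the term sqrt(2)*sin(u + pi/4) was incorrectly written as sqrt(2)*sin(u + pi/4)/2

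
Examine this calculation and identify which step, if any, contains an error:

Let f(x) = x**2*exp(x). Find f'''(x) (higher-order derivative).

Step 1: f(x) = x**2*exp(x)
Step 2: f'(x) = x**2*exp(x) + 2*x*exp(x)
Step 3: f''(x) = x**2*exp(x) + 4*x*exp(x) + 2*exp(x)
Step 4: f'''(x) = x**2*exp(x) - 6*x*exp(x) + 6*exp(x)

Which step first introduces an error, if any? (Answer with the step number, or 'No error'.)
Step 4

Step 4 is incorrect due to a sign flip.
The step shows: x**2*exp(x) - 6*x*exp(x) + 6*exp(x)
The correct value should be: x**2*exp(x) + 6*x*exp(x) + 6*exp(x)

Explanation: The sign of one term was flipped: the term 6*x*exp(x) was incorrectly written as -6*x*exp(x)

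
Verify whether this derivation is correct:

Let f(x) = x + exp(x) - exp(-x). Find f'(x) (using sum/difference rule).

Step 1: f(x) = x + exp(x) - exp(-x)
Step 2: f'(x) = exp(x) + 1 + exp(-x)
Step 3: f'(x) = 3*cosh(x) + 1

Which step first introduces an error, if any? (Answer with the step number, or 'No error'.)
Step 3

Step 3 is incorrect due to a wrong coefficient.
The step shows: 3*cosh(x) + 1
The correct value should be: 2*cosh(x) + 1

Explanation: The coefficient 2 was incorrectly written as 3: the term 2*cosh(x) was incorrectly written as 3*cosh(x)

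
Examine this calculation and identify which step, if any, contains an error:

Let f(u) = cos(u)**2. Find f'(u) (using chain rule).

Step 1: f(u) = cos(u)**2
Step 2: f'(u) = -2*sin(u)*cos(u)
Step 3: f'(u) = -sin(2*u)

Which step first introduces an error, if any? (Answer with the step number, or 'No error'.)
No error

All steps in this derivation are correct.
The final answer f'(u) = -sin(2*u) is valid.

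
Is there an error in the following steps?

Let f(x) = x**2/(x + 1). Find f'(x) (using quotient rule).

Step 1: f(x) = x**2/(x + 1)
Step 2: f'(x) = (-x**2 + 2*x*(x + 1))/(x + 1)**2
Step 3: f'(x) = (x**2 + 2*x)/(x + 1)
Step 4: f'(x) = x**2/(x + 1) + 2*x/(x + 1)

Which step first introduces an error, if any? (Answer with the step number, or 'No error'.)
Step 3

Step 3 is incorrect due to a wrong exponent.
The step shows: (x**2 + 2*x)/(x + 1)
The correct value should be: (x**2 + 2*x)/(x + 1)**2

Explanation: The exponent -2 on x + 1 was incorrectly written as -1: the term (x**2 + 2*x)/(x + 1)**2 was incorrectly written as (x**2 + 2*x)/(x + 1)
The later steps are derived from this incorrect expression, so the error originates in Step 3.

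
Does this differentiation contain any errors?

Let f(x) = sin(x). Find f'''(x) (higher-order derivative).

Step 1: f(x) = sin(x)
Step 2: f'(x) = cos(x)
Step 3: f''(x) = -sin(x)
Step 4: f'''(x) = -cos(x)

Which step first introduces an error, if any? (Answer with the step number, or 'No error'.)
No error

All steps in this derivation are correct.
The final answer f'''(x) = -cos(x) is valid.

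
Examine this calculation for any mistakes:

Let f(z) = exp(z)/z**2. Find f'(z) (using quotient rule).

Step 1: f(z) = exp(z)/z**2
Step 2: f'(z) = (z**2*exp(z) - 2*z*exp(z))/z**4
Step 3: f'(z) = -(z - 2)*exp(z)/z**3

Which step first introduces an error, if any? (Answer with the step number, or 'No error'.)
Step 3

Step 3 is incorrect due to a sign flip.
The step shows: -(z - 2)*exp(z)/z**3
The correct value should be: (z - 2)*exp(z)/z**3

Explanation: The sign of the whole expression was flipped: the term (z - 2)*exp(z)/z**3 was incorrectly written as -(z - 2)*exp(z)/z**3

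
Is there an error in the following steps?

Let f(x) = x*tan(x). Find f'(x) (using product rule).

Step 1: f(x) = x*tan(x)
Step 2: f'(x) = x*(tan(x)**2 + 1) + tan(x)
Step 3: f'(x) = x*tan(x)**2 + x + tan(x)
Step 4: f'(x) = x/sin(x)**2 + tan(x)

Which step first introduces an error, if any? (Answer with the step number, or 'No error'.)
Step 4

Step 4 is incorrect due to a wrong trig function.
The step shows: x/sin(x)**2 + tan(x)
The correct value should be: x/cos(x)**2 + tan(x)

Explanation: cos(x) was incorrectly written as sin(x): the term x/cos(x)**2 was incorrectly written as x/sin(x)**2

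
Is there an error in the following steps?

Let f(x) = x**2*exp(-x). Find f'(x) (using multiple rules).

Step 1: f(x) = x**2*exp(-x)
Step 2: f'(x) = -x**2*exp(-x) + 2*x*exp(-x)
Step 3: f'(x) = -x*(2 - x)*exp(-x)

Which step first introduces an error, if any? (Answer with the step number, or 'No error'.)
Step 3

Step 3 is incorrect due to a sign flip.
The step shows: -x*(2 - x)*exp(-x)
The correct value should be: x*(2 - x)*exp(-x)

Explanation: The sign of the whole expression was flipped: the term x*(2 - x)*exp(-x) was incorrectly written as -x*(2 - x)*exp(-x)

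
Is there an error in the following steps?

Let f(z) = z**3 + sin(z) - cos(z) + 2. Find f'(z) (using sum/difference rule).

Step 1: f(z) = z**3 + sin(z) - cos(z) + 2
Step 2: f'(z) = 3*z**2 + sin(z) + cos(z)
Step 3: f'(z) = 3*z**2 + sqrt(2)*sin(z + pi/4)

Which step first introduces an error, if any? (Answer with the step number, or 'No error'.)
No error

All steps in this derivation are correct.
The final answer f'(z) = 3*z**2 + sqrt(2)*sin(z + pi/4) is valid.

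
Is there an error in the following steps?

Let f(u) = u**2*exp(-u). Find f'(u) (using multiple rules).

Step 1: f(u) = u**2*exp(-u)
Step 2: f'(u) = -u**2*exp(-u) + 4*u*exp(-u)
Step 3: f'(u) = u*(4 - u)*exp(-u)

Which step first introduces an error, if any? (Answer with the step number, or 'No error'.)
Step 2

Step 2 is incorrect due to a wrong coefficient.
The step shows: -u**2*exp(-u) + 4*u*exp(-u)
The correct value should be: -u**2*exp(-u) + 2*u*exp(-u)

Explanation: The coefficient 2 was incorrectly written as 4: the term 2*u*exp(-u) was incorrectly written as 4*u*exp(-u)
The later steps are derived from this incorrect expression, so the error originates in Step 2.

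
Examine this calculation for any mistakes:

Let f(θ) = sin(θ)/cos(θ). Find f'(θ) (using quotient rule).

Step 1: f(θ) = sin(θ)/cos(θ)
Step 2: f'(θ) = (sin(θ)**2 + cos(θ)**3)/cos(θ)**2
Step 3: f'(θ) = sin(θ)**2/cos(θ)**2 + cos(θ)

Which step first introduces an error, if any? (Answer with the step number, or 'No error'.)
Step 2

Step 2 is incorrect due to a wrong exponent.
The step shows: (sin(θ)**2 + cos(θ)**3)/cos(θ)**2
The correct value should be: (sin(θ)**2 + cos(θ)**2)/cos(θ)**2

Explanation: The exponent 2 on cos(θ) was incorrectly written as 3: the term (sin(θ)**2 + cos(θ)**2)/cos(θ)**2 was incorrectly written as (sin(θ)**2 + cos(θ)**3)/cos(θ)**2
The later steps are derived from this incorrect expression, so the error originates in Step 2.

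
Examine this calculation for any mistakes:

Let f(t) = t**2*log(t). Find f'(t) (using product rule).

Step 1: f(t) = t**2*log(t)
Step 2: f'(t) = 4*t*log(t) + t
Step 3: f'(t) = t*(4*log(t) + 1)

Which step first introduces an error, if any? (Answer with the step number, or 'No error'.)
Step 2

Step 2 is incorrect due to a wrong coefficient.
The step shows: 4*t*log(t) + t
The correct value should be: 2*t*log(t) + t

Explanation: The coefficient 2 was incorrectly written as 4: the term 2*t*log(t) was incorrectly written as 4*t*log(t)
The later steps are derived from this incorrect expression, so the error originates in Step 2.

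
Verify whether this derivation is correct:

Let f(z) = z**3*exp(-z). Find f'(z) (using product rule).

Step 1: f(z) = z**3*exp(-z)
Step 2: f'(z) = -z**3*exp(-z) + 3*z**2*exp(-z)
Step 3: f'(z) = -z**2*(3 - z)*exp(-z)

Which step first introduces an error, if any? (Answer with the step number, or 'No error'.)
Step 3

Step 3 is incorrect due to a sign flip.
The step shows: -z**2*(3 - z)*exp(-z)
The correct value should be: z**2*(3 - z)*exp(-z)

Explanation: The sign of the whole expression was flipped: the term z**2*(3 - z)*exp(-z) was incorrectly written as -z**2*(3 - z)*exp(-z)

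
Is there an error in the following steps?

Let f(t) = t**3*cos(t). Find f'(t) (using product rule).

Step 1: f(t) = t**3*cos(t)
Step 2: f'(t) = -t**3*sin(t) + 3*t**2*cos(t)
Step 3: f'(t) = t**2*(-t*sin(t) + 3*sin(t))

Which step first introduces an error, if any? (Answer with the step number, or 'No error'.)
Step 3

Step 3 is incorrect due to a wrong trig function.
The step shows: t**2*(-t*sin(t) + 3*sin(t))
The correct value should be: t**2*(-t*sin(t) + 3*cos(t))

Explanation: cos(t) was incorrectly written as sin(t): the term t**2*(-t*sin(t) + 3*cos(t)) was incorrectly written as t**2*(-t*sin(t) + 3*sin(t))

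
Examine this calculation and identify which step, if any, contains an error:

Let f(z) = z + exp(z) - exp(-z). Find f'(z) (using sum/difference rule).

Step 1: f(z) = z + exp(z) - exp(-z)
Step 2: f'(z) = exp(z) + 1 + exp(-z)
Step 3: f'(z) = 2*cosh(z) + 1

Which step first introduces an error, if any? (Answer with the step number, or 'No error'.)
No error

All steps in this derivation are correct.
The final answer f'(z) = 2*cosh(z) + 1 is valid.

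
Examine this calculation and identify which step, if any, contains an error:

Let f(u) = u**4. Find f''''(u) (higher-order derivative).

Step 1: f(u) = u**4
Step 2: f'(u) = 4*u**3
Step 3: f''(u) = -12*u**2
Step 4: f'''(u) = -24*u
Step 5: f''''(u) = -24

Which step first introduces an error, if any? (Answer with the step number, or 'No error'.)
Step 3

Step 3 is incorrect due to a sign flip.
The step shows: -12*u**2
The correct value should be: 12*u**2

Explanation: The sign of the whole expression was flipped: the term 12*u**2 was incorrectly written as -12*u**2
The later steps are derived from this incorrect expression, so the error originates in Step 3.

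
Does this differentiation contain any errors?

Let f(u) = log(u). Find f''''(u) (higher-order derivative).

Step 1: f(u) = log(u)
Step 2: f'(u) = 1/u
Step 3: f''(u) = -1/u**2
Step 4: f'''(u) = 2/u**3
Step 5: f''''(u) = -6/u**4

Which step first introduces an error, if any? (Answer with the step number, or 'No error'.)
No error

All steps in this derivation are correct.
The final answer f''''(u) = -6/u**4 is valid.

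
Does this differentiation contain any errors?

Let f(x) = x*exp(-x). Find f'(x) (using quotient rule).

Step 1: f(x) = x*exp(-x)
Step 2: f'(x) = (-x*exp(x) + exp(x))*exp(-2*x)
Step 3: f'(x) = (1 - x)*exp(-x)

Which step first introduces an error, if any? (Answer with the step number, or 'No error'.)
No error

All steps in this derivation are correct.
The final answer f'(x) = (1 - x)*exp(-x) is valid.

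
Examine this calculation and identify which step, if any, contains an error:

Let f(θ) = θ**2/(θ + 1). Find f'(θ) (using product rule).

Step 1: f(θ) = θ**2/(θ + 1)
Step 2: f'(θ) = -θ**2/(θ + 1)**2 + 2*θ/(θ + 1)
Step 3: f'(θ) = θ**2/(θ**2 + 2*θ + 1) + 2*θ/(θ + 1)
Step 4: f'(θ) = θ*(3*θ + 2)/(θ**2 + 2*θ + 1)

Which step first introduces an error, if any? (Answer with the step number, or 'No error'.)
Step 3

Step 3 is incorrect due to a sign flip.
The step shows: θ**2/(θ**2 + 2*θ + 1) + 2*θ/(θ + 1)
The correct value should be: -θ**2/(θ**2 + 2*θ + 1) + 2*θ/(θ + 1)

Explanation: The sign of one term was flipped: the term -θ**2/(θ**2 + 2*θ + 1) was incorrectly written as θ**2/(θ**2 + 2*θ + 1)
The later steps are derived from this incorrect expression, so the error originates in Step 3.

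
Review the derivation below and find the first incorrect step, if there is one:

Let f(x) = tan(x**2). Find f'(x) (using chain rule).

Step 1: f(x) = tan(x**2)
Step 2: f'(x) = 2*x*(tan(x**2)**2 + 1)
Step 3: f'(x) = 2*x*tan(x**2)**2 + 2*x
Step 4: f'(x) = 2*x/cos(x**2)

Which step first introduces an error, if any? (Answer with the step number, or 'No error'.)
Step 4

Step 4 is incorrect due to a wrong exponent.
The step shows: 2*x/cos(x**2)
The correct value should be: 2*x/cos(x**2)**2

Explanation: The exponent -2 on cos(x**2) was incorrectly written as -1: the term 2*x/cos(x**2)**2 was incorrectly written as 2*x/cos(x**2)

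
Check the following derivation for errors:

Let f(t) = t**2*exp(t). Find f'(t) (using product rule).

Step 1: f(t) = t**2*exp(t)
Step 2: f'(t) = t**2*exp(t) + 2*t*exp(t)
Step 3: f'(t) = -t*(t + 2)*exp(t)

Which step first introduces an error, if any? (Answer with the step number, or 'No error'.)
Step 3

Step 3 is incorrect due to a sign flip.
The step shows: -t*(t + 2)*exp(t)
The correct value should be: t*(t + 2)*exp(t)

Explanation: The sign of the whole expression was flipped: the term t*(t + 2)*exp(t) was incorrectly written as -t*(t + 2)*exp(t)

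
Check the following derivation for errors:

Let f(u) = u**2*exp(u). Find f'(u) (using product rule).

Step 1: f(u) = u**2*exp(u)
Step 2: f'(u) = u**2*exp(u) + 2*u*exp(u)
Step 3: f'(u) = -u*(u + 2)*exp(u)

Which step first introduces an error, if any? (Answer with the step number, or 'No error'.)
Step 3

Step 3 is incorrect due to a sign flip.
The step shows: -u*(u + 2)*exp(u)
The correct value should be: u*(u + 2)*exp(u)

Explanation: The sign of the whole expression was flipped: the term u*(u + 2)*exp(u) was incorrectly written as -u*(u + 2)*exp(u)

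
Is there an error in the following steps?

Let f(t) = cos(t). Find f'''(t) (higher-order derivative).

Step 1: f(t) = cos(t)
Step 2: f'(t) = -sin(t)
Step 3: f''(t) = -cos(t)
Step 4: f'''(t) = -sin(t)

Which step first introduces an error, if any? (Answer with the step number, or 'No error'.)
Step 4

Step 4 is incorrect due to a sign flip.
The step shows: -sin(t)
The correct value should be: sin(t)

Explanation: The sign of the whole expression was flipped: the term sin(t) was incorrectly written as -sin(t)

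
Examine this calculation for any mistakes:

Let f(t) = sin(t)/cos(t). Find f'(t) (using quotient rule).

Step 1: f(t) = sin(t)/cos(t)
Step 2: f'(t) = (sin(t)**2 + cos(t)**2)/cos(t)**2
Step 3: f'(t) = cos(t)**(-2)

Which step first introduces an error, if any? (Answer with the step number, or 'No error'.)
No error

All steps in this derivation are correct.
The final answer f'(t) = cos(t)**(-2) is valid.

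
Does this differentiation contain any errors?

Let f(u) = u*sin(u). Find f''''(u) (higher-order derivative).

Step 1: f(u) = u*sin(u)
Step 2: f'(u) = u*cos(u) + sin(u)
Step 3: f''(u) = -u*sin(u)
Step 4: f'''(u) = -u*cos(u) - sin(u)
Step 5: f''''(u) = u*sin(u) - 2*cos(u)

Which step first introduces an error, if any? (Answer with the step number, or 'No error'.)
Step 3

Step 3 is incorrect due to a dropped term.
The step shows: -u*sin(u)
The correct value should be: -u*sin(u) + 2*cos(u)

Explanation: A term was dropped: the term 2*cos(u) was incorrectly omitted
The later steps are derived from this incorrect expression, so the error originates in Step 3.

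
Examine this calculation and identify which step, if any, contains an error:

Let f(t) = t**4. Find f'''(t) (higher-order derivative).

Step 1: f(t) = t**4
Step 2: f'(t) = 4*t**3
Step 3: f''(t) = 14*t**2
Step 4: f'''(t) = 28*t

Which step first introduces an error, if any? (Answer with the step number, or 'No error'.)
Step 3

Step 3 is incorrect due to a wrong coefficient.
The step shows: 14*t**2
The correct value should be: 12*t**2

Explanation: The coefficient 12 was incorrectly written as 14: the term 12*t**2 was incorrectly written as 14*t**2
The later steps are derived from this incorrect expression, so the error originates in Step 3.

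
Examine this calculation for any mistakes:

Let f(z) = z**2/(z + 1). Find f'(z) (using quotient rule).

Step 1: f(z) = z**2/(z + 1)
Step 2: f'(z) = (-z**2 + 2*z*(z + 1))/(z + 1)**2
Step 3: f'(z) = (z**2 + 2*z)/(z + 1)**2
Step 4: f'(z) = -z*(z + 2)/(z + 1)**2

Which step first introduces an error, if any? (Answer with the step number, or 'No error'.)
Step 4

Step 4 is incorrect due to a sign flip.
The step shows: -z*(z + 2)/(z + 1)**2
The correct value should be: z*(z + 2)/(z + 1)**2

Explanation: The sign of the whole expression was flipped: the term z*(z + 2)/(z + 1)**2 was incorrectly written as -z*(z + 2)/(z + 1)**2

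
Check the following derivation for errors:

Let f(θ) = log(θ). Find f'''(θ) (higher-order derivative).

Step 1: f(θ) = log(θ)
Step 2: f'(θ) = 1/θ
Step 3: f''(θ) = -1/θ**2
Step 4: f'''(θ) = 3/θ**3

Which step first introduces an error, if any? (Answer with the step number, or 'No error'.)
Step 4

Step 4 is incorrect due to a wrong coefficient.
The step shows: 3/θ**3
The correct value should be: 2/θ**3

Explanation: The coefficient 2 was incorrectly written as 3: the term 2/θ**3 was incorrectly written as 3/θ**3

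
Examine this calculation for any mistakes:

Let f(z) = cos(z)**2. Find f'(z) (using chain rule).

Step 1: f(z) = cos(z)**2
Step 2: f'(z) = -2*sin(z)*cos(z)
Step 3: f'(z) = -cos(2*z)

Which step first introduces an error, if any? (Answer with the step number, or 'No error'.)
Step 3

Step 3 is incorrect due to a wrong trig function.
The step shows: -cos(2*z)
The correct value should be: -sin(2*z)

Explanation: sin(2*z) was incorrectly written as cos(2*z): the term -sin(2*z) was incorrectly written as -cos(2*z)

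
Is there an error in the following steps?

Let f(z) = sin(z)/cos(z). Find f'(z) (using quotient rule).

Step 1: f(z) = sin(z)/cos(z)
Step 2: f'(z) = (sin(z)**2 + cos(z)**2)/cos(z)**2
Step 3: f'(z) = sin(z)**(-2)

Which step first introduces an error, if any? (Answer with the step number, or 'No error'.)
Step 3

Step 3 is incorrect due to a wrong trig function.
The step shows: sin(z)**(-2)
The correct value should be: cos(z)**(-2)

Explanation: cos(z) was incorrectly written as sin(z): the term cos(z)**(-2) was incorrectly written as sin(z)**(-2)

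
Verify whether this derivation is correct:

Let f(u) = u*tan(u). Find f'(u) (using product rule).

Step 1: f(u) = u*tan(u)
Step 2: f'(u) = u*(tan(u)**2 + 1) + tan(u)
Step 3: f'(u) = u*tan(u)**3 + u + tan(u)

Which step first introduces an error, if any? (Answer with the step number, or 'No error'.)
Step 3

Step 3 is incorrect due to a wrong exponent.
The step shows: u*tan(u)**3 + u + tan(u)
The correct value should be: u*tan(u)**2 + u + tan(u)

Explanation: The exponent 2 on tan(u) was incorrectly written as 3: the term u*tan(u)**2 was incorrectly written as u*tan(u)**3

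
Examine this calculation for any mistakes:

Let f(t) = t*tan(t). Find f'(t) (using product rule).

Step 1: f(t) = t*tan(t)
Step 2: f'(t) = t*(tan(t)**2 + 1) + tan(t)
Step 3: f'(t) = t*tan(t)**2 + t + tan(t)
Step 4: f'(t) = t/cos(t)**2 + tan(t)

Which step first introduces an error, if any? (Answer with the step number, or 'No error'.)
No error

All steps in this derivation are correct.
The final answer f'(t) = t/cos(t)**2 + tan(t) is valid.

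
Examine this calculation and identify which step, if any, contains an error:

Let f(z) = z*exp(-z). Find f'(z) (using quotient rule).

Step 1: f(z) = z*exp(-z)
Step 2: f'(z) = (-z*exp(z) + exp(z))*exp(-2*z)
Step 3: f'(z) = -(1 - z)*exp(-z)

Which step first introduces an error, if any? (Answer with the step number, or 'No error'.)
Step 3

Step 3 is incorrect due to a sign flip.
The step shows: -(1 - z)*exp(-z)
The correct value should be: (1 - z)*exp(-z)

Explanation: The sign of the whole expression was flipped: the term (1 - z)*exp(-z) was incorrectly written as -(1 - z)*exp(-z)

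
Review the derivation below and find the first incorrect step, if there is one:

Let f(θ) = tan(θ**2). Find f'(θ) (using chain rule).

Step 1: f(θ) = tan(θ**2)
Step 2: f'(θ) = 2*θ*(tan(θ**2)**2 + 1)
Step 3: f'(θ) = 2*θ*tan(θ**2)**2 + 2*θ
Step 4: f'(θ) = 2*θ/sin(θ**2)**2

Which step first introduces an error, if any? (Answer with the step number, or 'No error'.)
Step 4

Step 4 is incorrect due to a wrong trig function.
The step shows: 2*θ/sin(θ**2)**2
The correct value should be: 2*θ/cos(θ**2)**2

Explanation: cos(θ**2) was incorrectly written as sin(θ**2): the term 2*θ/cos(θ**2)**2 was incorrectly written as 2*θ/sin(θ**2)**2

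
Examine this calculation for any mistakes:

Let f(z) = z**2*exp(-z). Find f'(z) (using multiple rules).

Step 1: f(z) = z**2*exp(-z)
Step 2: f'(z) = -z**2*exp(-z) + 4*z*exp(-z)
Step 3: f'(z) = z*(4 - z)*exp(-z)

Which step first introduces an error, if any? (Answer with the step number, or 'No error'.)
Step 2

Step 2 is incorrect due to a wrong coefficient.
The step shows: -z**2*exp(-z) + 4*z*exp(-z)
The correct value should be: -z**2*exp(-z) + 2*z*exp(-z)

Explanation: The coefficient 2 was incorrectly written as 4: the term 2*z*exp(-z) was incorrectly written as 4*z*exp(-z)
The later steps are derived from this incorrect expression, so the error originates in Step 2.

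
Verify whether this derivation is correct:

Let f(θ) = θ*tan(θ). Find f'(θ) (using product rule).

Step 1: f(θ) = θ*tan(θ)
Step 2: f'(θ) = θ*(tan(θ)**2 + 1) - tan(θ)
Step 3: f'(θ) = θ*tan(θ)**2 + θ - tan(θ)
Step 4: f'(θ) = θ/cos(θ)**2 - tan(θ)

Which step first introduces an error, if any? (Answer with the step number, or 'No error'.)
Step 2

Step 2 is incorrect due to a sign flip.
The step shows: θ*(tan(θ)**2 + 1) - tan(θ)
The correct value should be: θ*(tan(θ)**2 + 1) + tan(θ)

Explanation: The sign of one term was flipped: the term tan(θ) was incorrectly written as -tan(θ)
The later steps are derived from this incorrect expression, so the error originates in Step 2.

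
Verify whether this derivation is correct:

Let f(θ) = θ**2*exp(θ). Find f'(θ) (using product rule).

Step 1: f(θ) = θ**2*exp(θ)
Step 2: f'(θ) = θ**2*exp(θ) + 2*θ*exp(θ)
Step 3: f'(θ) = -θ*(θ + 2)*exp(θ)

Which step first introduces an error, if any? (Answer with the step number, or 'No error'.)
Step 3

Step 3 is incorrect due to a sign flip.
The step shows: -θ*(θ + 2)*exp(θ)
The correct value should be: θ*(θ + 2)*exp(θ)

Explanation: The sign of the whole expression was flipped: the term θ*(θ + 2)*exp(θ) was incorrectly written as -θ*(θ + 2)*exp(θ)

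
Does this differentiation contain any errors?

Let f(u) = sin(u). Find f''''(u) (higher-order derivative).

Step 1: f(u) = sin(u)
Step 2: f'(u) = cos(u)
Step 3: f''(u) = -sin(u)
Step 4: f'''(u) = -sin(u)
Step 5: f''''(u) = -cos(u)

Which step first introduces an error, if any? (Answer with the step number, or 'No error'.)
Step 4

Step 4 is incorrect due to a wrong trig function.
The step shows: -sin(u)
The correct value should be: -cos(u)

Explanation: cos(u) was incorrectly written as sin(u): the term -cos(u) was incorrectly written as -sin(u)
The later steps are derived from this incorrect expression, so the error originates in Step 4.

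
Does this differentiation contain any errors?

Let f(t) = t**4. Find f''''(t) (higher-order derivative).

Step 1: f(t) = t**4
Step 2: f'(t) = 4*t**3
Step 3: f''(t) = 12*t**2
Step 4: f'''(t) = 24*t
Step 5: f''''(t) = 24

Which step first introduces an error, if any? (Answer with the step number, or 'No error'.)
No error

All steps in this derivation are correct.
The final answer f''''(t) = 24 is valid.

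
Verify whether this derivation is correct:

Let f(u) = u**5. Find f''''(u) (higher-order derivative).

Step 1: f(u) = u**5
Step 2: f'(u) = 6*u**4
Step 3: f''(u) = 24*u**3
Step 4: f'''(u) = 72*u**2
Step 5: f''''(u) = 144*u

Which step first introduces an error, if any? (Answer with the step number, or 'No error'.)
Step 2

Step 2 is incorrect due to a wrong coefficient.
The step shows: 6*u**4
The correct value should be: 5*u**4

Explanation: The coefficient 5 was incorrectly written as 6: the term 5*u**4 was incorrectly written as 6*u**4
The later steps are derived from this incorrect expression, so the error originates in Step 2.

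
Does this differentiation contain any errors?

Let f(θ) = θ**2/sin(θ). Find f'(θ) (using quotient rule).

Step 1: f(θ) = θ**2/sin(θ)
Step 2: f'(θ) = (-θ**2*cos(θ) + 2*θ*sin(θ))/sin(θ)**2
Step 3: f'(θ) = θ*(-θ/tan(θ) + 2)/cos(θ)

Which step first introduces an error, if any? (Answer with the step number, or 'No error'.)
Step 3

Step 3 is incorrect due to a wrong trig function.
The step shows: θ*(-θ/tan(θ) + 2)/cos(θ)
The correct value should be: θ*(-θ/tan(θ) + 2)/sin(θ)

Explanation: sin(θ) was incorrectly written as cos(θ): the term θ*(-θ/tan(θ) + 2)/sin(θ) was incorrectly written as θ*(-θ/tan(θ) + 2)/cos(θ)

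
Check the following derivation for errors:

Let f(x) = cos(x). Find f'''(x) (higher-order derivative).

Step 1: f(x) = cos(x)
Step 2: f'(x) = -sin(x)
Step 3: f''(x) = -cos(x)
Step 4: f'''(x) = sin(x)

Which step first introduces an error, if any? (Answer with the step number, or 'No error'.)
No error

All steps in this derivation are correct.
The final answer f'''(x) = sin(x) is valid.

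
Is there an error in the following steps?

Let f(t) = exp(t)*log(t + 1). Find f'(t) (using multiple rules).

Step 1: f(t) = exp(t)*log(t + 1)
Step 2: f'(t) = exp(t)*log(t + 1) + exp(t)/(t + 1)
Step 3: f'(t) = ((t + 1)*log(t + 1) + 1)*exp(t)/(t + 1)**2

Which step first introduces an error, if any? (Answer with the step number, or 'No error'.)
Step 3

Step 3 is incorrect due to a wrong exponent.
The step shows: ((t + 1)*log(t + 1) + 1)*exp(t)/(t + 1)**2
The correct value should be: ((t + 1)*log(t + 1) + 1)*exp(t)/(t + 1)

Explanation: The exponent -1 on t + 1 was incorrectly written as -2: the term ((t + 1)*log(t + 1) + 1)*exp(t)/(t + 1) was incorrectly written as ((t + 1)*log(t + 1) + 1)*exp(t)/(t + 1)**2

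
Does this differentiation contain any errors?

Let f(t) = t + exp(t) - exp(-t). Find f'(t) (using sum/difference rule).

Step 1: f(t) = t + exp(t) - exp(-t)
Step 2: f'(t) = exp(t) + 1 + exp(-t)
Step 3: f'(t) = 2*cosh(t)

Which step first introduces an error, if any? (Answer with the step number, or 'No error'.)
Step 3

Step 3 is incorrect due to a dropped term.
The step shows: 2*cosh(t)
The correct value should be: 2*cosh(t) + 1

Explanation: A term was dropped: the term 1 was incorrectly omitted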